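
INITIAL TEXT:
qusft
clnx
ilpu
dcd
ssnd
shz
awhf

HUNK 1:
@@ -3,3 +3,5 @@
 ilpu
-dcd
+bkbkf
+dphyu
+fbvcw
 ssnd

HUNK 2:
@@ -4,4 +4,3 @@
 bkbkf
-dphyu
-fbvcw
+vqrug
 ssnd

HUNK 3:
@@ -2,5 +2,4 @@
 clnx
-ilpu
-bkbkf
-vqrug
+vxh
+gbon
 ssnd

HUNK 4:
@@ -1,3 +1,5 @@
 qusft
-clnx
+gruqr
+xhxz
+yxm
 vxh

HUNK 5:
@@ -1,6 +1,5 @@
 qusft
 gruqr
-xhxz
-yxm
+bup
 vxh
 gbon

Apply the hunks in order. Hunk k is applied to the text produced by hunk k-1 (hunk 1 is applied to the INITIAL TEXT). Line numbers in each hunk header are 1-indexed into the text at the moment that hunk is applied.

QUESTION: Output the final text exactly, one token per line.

Hunk 1: at line 3 remove [dcd] add [bkbkf,dphyu,fbvcw] -> 9 lines: qusft clnx ilpu bkbkf dphyu fbvcw ssnd shz awhf
Hunk 2: at line 4 remove [dphyu,fbvcw] add [vqrug] -> 8 lines: qusft clnx ilpu bkbkf vqrug ssnd shz awhf
Hunk 3: at line 2 remove [ilpu,bkbkf,vqrug] add [vxh,gbon] -> 7 lines: qusft clnx vxh gbon ssnd shz awhf
Hunk 4: at line 1 remove [clnx] add [gruqr,xhxz,yxm] -> 9 lines: qusft gruqr xhxz yxm vxh gbon ssnd shz awhf
Hunk 5: at line 1 remove [xhxz,yxm] add [bup] -> 8 lines: qusft gruqr bup vxh gbon ssnd shz awhf

Answer: qusft
gruqr
bup
vxh
gbon
ssnd
shz
awhf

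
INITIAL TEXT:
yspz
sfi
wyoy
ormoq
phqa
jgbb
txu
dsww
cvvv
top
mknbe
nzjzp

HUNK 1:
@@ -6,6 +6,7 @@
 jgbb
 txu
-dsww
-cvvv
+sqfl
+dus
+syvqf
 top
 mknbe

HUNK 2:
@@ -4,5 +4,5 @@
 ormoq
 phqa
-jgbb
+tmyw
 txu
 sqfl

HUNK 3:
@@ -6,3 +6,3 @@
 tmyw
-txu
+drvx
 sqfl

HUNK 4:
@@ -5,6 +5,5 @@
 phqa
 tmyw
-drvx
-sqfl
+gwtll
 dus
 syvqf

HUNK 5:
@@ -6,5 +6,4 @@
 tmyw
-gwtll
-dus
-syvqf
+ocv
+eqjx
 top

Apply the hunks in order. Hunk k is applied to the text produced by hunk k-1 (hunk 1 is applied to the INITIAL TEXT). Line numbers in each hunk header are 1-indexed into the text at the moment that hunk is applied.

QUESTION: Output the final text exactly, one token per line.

Answer: yspz
sfi
wyoy
ormoq
phqa
tmyw
ocv
eqjx
top
mknbe
nzjzp

Derivation:
Hunk 1: at line 6 remove [dsww,cvvv] add [sqfl,dus,syvqf] -> 13 lines: yspz sfi wyoy ormoq phqa jgbb txu sqfl dus syvqf top mknbe nzjzp
Hunk 2: at line 4 remove [jgbb] add [tmyw] -> 13 lines: yspz sfi wyoy ormoq phqa tmyw txu sqfl dus syvqf top mknbe nzjzp
Hunk 3: at line 6 remove [txu] add [drvx] -> 13 lines: yspz sfi wyoy ormoq phqa tmyw drvx sqfl dus syvqf top mknbe nzjzp
Hunk 4: at line 5 remove [drvx,sqfl] add [gwtll] -> 12 lines: yspz sfi wyoy ormoq phqa tmyw gwtll dus syvqf top mknbe nzjzp
Hunk 5: at line 6 remove [gwtll,dus,syvqf] add [ocv,eqjx] -> 11 lines: yspz sfi wyoy ormoq phqa tmyw ocv eqjx top mknbe nzjzp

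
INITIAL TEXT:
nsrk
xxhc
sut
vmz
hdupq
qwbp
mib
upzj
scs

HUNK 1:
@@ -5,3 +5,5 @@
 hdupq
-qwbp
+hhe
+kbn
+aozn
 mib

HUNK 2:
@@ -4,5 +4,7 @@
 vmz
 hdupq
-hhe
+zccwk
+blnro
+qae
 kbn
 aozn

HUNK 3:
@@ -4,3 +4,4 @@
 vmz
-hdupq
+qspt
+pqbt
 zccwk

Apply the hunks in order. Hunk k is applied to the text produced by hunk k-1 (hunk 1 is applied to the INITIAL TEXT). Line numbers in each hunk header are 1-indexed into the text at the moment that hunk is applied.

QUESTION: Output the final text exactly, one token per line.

Hunk 1: at line 5 remove [qwbp] add [hhe,kbn,aozn] -> 11 lines: nsrk xxhc sut vmz hdupq hhe kbn aozn mib upzj scs
Hunk 2: at line 4 remove [hhe] add [zccwk,blnro,qae] -> 13 lines: nsrk xxhc sut vmz hdupq zccwk blnro qae kbn aozn mib upzj scs
Hunk 3: at line 4 remove [hdupq] add [qspt,pqbt] -> 14 lines: nsrk xxhc sut vmz qspt pqbt zccwk blnro qae kbn aozn mib upzj scs

Answer: nsrk
xxhc
sut
vmz
qspt
pqbt
zccwk
blnro
qae
kbn
aozn
mib
upzj
scs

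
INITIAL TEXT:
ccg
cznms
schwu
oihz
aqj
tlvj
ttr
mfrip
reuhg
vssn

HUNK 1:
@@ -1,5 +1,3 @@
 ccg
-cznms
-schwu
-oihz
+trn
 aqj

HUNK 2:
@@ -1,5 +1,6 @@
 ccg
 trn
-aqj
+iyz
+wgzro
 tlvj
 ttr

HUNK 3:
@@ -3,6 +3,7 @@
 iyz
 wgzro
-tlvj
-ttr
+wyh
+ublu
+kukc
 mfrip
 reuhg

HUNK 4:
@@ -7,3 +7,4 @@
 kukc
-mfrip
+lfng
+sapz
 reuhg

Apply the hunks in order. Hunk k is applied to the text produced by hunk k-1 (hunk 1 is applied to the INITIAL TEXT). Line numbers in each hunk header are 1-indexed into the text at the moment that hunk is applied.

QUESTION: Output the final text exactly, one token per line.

Answer: ccg
trn
iyz
wgzro
wyh
ublu
kukc
lfng
sapz
reuhg
vssn

Derivation:
Hunk 1: at line 1 remove [cznms,schwu,oihz] add [trn] -> 8 lines: ccg trn aqj tlvj ttr mfrip reuhg vssn
Hunk 2: at line 1 remove [aqj] add [iyz,wgzro] -> 9 lines: ccg trn iyz wgzro tlvj ttr mfrip reuhg vssn
Hunk 3: at line 3 remove [tlvj,ttr] add [wyh,ublu,kukc] -> 10 lines: ccg trn iyz wgzro wyh ublu kukc mfrip reuhg vssn
Hunk 4: at line 7 remove [mfrip] add [lfng,sapz] -> 11 lines: ccg trn iyz wgzro wyh ublu kukc lfng sapz reuhg vssn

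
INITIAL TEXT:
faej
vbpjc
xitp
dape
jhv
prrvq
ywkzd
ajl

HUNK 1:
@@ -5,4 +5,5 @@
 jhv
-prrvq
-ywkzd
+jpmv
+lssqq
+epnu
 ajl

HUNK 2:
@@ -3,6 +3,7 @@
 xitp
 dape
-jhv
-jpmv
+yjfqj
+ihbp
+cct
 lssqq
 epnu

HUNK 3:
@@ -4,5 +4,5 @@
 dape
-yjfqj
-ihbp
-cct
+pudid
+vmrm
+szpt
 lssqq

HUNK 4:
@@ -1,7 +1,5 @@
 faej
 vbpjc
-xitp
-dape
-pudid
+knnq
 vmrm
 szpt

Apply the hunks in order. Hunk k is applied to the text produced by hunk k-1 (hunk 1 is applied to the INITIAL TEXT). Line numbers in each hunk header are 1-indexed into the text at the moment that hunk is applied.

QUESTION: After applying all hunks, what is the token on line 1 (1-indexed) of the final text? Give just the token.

Answer: faej

Derivation:
Hunk 1: at line 5 remove [prrvq,ywkzd] add [jpmv,lssqq,epnu] -> 9 lines: faej vbpjc xitp dape jhv jpmv lssqq epnu ajl
Hunk 2: at line 3 remove [jhv,jpmv] add [yjfqj,ihbp,cct] -> 10 lines: faej vbpjc xitp dape yjfqj ihbp cct lssqq epnu ajl
Hunk 3: at line 4 remove [yjfqj,ihbp,cct] add [pudid,vmrm,szpt] -> 10 lines: faej vbpjc xitp dape pudid vmrm szpt lssqq epnu ajl
Hunk 4: at line 1 remove [xitp,dape,pudid] add [knnq] -> 8 lines: faej vbpjc knnq vmrm szpt lssqq epnu ajl
Final line 1: faej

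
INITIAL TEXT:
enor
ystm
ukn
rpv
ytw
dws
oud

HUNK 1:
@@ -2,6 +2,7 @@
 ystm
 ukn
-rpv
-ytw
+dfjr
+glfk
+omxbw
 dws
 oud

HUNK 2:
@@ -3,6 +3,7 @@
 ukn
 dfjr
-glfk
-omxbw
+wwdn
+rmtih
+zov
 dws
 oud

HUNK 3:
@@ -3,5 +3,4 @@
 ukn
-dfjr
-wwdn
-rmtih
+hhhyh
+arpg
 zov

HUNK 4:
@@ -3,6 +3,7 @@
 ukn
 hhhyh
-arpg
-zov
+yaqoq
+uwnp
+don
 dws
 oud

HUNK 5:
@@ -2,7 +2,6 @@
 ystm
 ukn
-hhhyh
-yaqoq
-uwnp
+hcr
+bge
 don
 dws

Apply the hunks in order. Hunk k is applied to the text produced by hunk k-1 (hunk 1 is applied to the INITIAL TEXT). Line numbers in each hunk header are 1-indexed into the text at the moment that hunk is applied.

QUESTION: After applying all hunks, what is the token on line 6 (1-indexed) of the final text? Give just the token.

Hunk 1: at line 2 remove [rpv,ytw] add [dfjr,glfk,omxbw] -> 8 lines: enor ystm ukn dfjr glfk omxbw dws oud
Hunk 2: at line 3 remove [glfk,omxbw] add [wwdn,rmtih,zov] -> 9 lines: enor ystm ukn dfjr wwdn rmtih zov dws oud
Hunk 3: at line 3 remove [dfjr,wwdn,rmtih] add [hhhyh,arpg] -> 8 lines: enor ystm ukn hhhyh arpg zov dws oud
Hunk 4: at line 3 remove [arpg,zov] add [yaqoq,uwnp,don] -> 9 lines: enor ystm ukn hhhyh yaqoq uwnp don dws oud
Hunk 5: at line 2 remove [hhhyh,yaqoq,uwnp] add [hcr,bge] -> 8 lines: enor ystm ukn hcr bge don dws oud
Final line 6: don

Answer: don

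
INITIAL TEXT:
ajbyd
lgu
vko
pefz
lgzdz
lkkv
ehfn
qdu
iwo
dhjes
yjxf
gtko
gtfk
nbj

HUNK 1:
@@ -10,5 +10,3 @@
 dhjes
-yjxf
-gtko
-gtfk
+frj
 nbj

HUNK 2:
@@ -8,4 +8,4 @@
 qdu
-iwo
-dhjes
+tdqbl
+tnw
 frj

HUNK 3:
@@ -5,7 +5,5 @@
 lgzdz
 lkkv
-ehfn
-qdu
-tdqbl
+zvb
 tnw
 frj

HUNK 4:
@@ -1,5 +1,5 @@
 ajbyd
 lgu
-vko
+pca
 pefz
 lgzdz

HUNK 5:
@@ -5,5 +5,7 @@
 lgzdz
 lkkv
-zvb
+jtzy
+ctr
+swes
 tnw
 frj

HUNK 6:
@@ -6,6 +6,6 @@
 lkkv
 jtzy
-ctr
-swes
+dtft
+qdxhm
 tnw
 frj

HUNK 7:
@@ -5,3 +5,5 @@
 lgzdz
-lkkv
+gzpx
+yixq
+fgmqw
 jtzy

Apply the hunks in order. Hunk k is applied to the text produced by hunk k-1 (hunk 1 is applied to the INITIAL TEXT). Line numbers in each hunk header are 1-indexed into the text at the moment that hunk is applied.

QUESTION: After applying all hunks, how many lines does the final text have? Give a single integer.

Hunk 1: at line 10 remove [yjxf,gtko,gtfk] add [frj] -> 12 lines: ajbyd lgu vko pefz lgzdz lkkv ehfn qdu iwo dhjes frj nbj
Hunk 2: at line 8 remove [iwo,dhjes] add [tdqbl,tnw] -> 12 lines: ajbyd lgu vko pefz lgzdz lkkv ehfn qdu tdqbl tnw frj nbj
Hunk 3: at line 5 remove [ehfn,qdu,tdqbl] add [zvb] -> 10 lines: ajbyd lgu vko pefz lgzdz lkkv zvb tnw frj nbj
Hunk 4: at line 1 remove [vko] add [pca] -> 10 lines: ajbyd lgu pca pefz lgzdz lkkv zvb tnw frj nbj
Hunk 5: at line 5 remove [zvb] add [jtzy,ctr,swes] -> 12 lines: ajbyd lgu pca pefz lgzdz lkkv jtzy ctr swes tnw frj nbj
Hunk 6: at line 6 remove [ctr,swes] add [dtft,qdxhm] -> 12 lines: ajbyd lgu pca pefz lgzdz lkkv jtzy dtft qdxhm tnw frj nbj
Hunk 7: at line 5 remove [lkkv] add [gzpx,yixq,fgmqw] -> 14 lines: ajbyd lgu pca pefz lgzdz gzpx yixq fgmqw jtzy dtft qdxhm tnw frj nbj
Final line count: 14

Answer: 14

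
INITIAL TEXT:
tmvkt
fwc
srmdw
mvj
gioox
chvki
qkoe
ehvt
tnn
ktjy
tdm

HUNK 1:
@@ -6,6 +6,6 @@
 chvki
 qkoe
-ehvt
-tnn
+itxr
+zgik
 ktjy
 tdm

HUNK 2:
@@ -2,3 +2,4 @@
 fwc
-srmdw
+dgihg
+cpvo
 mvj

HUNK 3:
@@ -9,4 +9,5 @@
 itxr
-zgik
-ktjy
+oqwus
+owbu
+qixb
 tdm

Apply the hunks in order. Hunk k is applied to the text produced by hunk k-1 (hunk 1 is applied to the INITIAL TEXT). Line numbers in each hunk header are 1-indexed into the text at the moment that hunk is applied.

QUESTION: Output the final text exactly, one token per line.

Answer: tmvkt
fwc
dgihg
cpvo
mvj
gioox
chvki
qkoe
itxr
oqwus
owbu
qixb
tdm

Derivation:
Hunk 1: at line 6 remove [ehvt,tnn] add [itxr,zgik] -> 11 lines: tmvkt fwc srmdw mvj gioox chvki qkoe itxr zgik ktjy tdm
Hunk 2: at line 2 remove [srmdw] add [dgihg,cpvo] -> 12 lines: tmvkt fwc dgihg cpvo mvj gioox chvki qkoe itxr zgik ktjy tdm
Hunk 3: at line 9 remove [zgik,ktjy] add [oqwus,owbu,qixb] -> 13 lines: tmvkt fwc dgihg cpvo mvj gioox chvki qkoe itxr oqwus owbu qixb tdm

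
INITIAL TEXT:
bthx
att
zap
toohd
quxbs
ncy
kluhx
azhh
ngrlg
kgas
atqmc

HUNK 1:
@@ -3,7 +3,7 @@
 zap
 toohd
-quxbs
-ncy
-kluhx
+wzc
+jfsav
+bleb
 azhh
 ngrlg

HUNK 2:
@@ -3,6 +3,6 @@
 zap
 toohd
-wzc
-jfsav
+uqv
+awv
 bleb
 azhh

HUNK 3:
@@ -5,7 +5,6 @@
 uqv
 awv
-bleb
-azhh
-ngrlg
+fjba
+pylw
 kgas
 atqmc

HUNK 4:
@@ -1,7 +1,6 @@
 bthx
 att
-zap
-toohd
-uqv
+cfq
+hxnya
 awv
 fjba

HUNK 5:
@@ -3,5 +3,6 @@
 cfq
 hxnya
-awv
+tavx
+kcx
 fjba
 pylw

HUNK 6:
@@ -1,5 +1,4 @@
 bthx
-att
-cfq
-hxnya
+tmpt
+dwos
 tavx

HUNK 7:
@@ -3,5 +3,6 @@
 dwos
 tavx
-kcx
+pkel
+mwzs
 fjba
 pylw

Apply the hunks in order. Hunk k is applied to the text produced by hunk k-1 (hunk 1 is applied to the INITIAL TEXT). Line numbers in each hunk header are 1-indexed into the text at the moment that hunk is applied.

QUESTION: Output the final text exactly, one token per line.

Hunk 1: at line 3 remove [quxbs,ncy,kluhx] add [wzc,jfsav,bleb] -> 11 lines: bthx att zap toohd wzc jfsav bleb azhh ngrlg kgas atqmc
Hunk 2: at line 3 remove [wzc,jfsav] add [uqv,awv] -> 11 lines: bthx att zap toohd uqv awv bleb azhh ngrlg kgas atqmc
Hunk 3: at line 5 remove [bleb,azhh,ngrlg] add [fjba,pylw] -> 10 lines: bthx att zap toohd uqv awv fjba pylw kgas atqmc
Hunk 4: at line 1 remove [zap,toohd,uqv] add [cfq,hxnya] -> 9 lines: bthx att cfq hxnya awv fjba pylw kgas atqmc
Hunk 5: at line 3 remove [awv] add [tavx,kcx] -> 10 lines: bthx att cfq hxnya tavx kcx fjba pylw kgas atqmc
Hunk 6: at line 1 remove [att,cfq,hxnya] add [tmpt,dwos] -> 9 lines: bthx tmpt dwos tavx kcx fjba pylw kgas atqmc
Hunk 7: at line 3 remove [kcx] add [pkel,mwzs] -> 10 lines: bthx tmpt dwos tavx pkel mwzs fjba pylw kgas atqmc

Answer: bthx
tmpt
dwos
tavx
pkel
mwzs
fjba
pylw
kgas
atqmc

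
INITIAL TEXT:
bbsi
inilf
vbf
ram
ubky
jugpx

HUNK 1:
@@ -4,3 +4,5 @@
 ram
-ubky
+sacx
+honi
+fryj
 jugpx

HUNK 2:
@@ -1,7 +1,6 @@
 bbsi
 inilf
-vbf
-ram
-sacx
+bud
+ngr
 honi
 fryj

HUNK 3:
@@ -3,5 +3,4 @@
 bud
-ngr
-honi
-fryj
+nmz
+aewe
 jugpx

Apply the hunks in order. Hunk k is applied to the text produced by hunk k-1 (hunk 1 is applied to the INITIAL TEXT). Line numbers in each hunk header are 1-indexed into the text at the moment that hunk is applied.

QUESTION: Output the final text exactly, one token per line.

Hunk 1: at line 4 remove [ubky] add [sacx,honi,fryj] -> 8 lines: bbsi inilf vbf ram sacx honi fryj jugpx
Hunk 2: at line 1 remove [vbf,ram,sacx] add [bud,ngr] -> 7 lines: bbsi inilf bud ngr honi fryj jugpx
Hunk 3: at line 3 remove [ngr,honi,fryj] add [nmz,aewe] -> 6 lines: bbsi inilf bud nmz aewe jugpx

Answer: bbsi
inilf
bud
nmz
aewe
jugpx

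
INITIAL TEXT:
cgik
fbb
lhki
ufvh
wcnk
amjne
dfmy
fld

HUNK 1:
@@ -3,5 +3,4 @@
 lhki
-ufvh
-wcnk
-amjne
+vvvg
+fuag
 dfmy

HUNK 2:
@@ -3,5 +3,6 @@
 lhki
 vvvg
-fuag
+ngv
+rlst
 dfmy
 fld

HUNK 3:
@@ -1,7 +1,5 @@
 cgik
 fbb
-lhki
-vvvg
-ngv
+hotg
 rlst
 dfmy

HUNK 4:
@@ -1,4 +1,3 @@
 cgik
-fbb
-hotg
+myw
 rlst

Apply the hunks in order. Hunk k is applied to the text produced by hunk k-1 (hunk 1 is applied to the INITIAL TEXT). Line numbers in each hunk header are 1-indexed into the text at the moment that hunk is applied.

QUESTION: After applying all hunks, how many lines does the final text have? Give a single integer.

Answer: 5

Derivation:
Hunk 1: at line 3 remove [ufvh,wcnk,amjne] add [vvvg,fuag] -> 7 lines: cgik fbb lhki vvvg fuag dfmy fld
Hunk 2: at line 3 remove [fuag] add [ngv,rlst] -> 8 lines: cgik fbb lhki vvvg ngv rlst dfmy fld
Hunk 3: at line 1 remove [lhki,vvvg,ngv] add [hotg] -> 6 lines: cgik fbb hotg rlst dfmy fld
Hunk 4: at line 1 remove [fbb,hotg] add [myw] -> 5 lines: cgik myw rlst dfmy fld
Final line count: 5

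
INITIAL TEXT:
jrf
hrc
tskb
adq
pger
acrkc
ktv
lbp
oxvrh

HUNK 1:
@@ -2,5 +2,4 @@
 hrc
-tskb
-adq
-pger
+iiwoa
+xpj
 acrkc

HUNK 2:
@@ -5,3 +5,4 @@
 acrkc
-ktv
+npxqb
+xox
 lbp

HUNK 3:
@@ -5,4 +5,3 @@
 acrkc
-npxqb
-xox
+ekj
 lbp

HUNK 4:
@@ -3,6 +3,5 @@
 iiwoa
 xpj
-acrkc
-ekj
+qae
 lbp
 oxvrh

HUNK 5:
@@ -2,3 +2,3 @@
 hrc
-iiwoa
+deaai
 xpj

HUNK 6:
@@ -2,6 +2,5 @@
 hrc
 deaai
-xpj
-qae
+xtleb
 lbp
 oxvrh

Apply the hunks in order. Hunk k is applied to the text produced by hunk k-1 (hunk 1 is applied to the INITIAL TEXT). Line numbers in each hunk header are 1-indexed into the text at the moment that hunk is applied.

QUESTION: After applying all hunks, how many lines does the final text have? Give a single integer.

Answer: 6

Derivation:
Hunk 1: at line 2 remove [tskb,adq,pger] add [iiwoa,xpj] -> 8 lines: jrf hrc iiwoa xpj acrkc ktv lbp oxvrh
Hunk 2: at line 5 remove [ktv] add [npxqb,xox] -> 9 lines: jrf hrc iiwoa xpj acrkc npxqb xox lbp oxvrh
Hunk 3: at line 5 remove [npxqb,xox] add [ekj] -> 8 lines: jrf hrc iiwoa xpj acrkc ekj lbp oxvrh
Hunk 4: at line 3 remove [acrkc,ekj] add [qae] -> 7 lines: jrf hrc iiwoa xpj qae lbp oxvrh
Hunk 5: at line 2 remove [iiwoa] add [deaai] -> 7 lines: jrf hrc deaai xpj qae lbp oxvrh
Hunk 6: at line 2 remove [xpj,qae] add [xtleb] -> 6 lines: jrf hrc deaai xtleb lbp oxvrh
Final line count: 6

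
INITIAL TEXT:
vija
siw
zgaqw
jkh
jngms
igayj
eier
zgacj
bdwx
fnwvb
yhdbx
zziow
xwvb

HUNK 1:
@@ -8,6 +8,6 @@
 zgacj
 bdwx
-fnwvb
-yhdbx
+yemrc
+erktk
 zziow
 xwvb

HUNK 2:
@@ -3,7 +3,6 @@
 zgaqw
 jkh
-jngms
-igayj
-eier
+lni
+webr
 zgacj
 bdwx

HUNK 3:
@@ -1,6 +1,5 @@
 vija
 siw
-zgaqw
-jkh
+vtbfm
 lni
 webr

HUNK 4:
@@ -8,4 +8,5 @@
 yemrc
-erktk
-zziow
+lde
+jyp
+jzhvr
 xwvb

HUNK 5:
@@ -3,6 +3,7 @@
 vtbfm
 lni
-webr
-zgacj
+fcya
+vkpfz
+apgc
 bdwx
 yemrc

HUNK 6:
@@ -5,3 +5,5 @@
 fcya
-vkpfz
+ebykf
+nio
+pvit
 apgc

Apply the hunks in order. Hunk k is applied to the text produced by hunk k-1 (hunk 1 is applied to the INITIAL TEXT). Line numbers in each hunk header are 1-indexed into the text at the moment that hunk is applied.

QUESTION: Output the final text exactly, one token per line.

Answer: vija
siw
vtbfm
lni
fcya
ebykf
nio
pvit
apgc
bdwx
yemrc
lde
jyp
jzhvr
xwvb

Derivation:
Hunk 1: at line 8 remove [fnwvb,yhdbx] add [yemrc,erktk] -> 13 lines: vija siw zgaqw jkh jngms igayj eier zgacj bdwx yemrc erktk zziow xwvb
Hunk 2: at line 3 remove [jngms,igayj,eier] add [lni,webr] -> 12 lines: vija siw zgaqw jkh lni webr zgacj bdwx yemrc erktk zziow xwvb
Hunk 3: at line 1 remove [zgaqw,jkh] add [vtbfm] -> 11 lines: vija siw vtbfm lni webr zgacj bdwx yemrc erktk zziow xwvb
Hunk 4: at line 8 remove [erktk,zziow] add [lde,jyp,jzhvr] -> 12 lines: vija siw vtbfm lni webr zgacj bdwx yemrc lde jyp jzhvr xwvb
Hunk 5: at line 3 remove [webr,zgacj] add [fcya,vkpfz,apgc] -> 13 lines: vija siw vtbfm lni fcya vkpfz apgc bdwx yemrc lde jyp jzhvr xwvb
Hunk 6: at line 5 remove [vkpfz] add [ebykf,nio,pvit] -> 15 lines: vija siw vtbfm lni fcya ebykf nio pvit apgc bdwx yemrc lde jyp jzhvr xwvb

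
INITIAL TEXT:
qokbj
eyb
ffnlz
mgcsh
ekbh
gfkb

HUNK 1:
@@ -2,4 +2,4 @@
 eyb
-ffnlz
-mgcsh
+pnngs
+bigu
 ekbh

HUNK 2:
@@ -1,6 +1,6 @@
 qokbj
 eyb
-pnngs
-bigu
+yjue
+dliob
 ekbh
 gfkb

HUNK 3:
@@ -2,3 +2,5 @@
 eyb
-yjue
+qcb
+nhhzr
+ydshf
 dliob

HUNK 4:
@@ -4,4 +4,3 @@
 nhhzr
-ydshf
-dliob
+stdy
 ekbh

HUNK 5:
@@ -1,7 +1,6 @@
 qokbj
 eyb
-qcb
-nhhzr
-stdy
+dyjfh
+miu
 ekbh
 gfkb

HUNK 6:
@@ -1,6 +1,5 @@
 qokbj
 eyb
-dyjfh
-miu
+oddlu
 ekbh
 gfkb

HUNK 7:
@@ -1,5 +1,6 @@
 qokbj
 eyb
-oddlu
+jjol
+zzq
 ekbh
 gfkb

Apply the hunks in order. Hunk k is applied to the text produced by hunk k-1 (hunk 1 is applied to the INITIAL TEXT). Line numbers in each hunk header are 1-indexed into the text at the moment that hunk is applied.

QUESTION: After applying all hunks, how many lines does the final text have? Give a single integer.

Answer: 6

Derivation:
Hunk 1: at line 2 remove [ffnlz,mgcsh] add [pnngs,bigu] -> 6 lines: qokbj eyb pnngs bigu ekbh gfkb
Hunk 2: at line 1 remove [pnngs,bigu] add [yjue,dliob] -> 6 lines: qokbj eyb yjue dliob ekbh gfkb
Hunk 3: at line 2 remove [yjue] add [qcb,nhhzr,ydshf] -> 8 lines: qokbj eyb qcb nhhzr ydshf dliob ekbh gfkb
Hunk 4: at line 4 remove [ydshf,dliob] add [stdy] -> 7 lines: qokbj eyb qcb nhhzr stdy ekbh gfkb
Hunk 5: at line 1 remove [qcb,nhhzr,stdy] add [dyjfh,miu] -> 6 lines: qokbj eyb dyjfh miu ekbh gfkb
Hunk 6: at line 1 remove [dyjfh,miu] add [oddlu] -> 5 lines: qokbj eyb oddlu ekbh gfkb
Hunk 7: at line 1 remove [oddlu] add [jjol,zzq] -> 6 lines: qokbj eyb jjol zzq ekbh gfkb
Final line count: 6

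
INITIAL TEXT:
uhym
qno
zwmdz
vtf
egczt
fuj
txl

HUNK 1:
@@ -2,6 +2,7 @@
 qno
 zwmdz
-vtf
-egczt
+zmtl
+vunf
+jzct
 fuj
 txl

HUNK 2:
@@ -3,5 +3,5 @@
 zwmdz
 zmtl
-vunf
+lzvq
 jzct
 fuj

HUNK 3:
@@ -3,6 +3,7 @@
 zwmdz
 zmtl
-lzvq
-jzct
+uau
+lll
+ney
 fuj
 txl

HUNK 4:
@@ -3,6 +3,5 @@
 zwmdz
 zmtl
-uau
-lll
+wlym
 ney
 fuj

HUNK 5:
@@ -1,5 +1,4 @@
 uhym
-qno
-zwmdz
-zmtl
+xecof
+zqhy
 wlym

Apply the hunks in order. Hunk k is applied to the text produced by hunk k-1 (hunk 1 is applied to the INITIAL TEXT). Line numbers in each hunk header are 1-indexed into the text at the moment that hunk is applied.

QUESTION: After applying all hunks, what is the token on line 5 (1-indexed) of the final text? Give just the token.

Hunk 1: at line 2 remove [vtf,egczt] add [zmtl,vunf,jzct] -> 8 lines: uhym qno zwmdz zmtl vunf jzct fuj txl
Hunk 2: at line 3 remove [vunf] add [lzvq] -> 8 lines: uhym qno zwmdz zmtl lzvq jzct fuj txl
Hunk 3: at line 3 remove [lzvq,jzct] add [uau,lll,ney] -> 9 lines: uhym qno zwmdz zmtl uau lll ney fuj txl
Hunk 4: at line 3 remove [uau,lll] add [wlym] -> 8 lines: uhym qno zwmdz zmtl wlym ney fuj txl
Hunk 5: at line 1 remove [qno,zwmdz,zmtl] add [xecof,zqhy] -> 7 lines: uhym xecof zqhy wlym ney fuj txl
Final line 5: ney

Answer: ney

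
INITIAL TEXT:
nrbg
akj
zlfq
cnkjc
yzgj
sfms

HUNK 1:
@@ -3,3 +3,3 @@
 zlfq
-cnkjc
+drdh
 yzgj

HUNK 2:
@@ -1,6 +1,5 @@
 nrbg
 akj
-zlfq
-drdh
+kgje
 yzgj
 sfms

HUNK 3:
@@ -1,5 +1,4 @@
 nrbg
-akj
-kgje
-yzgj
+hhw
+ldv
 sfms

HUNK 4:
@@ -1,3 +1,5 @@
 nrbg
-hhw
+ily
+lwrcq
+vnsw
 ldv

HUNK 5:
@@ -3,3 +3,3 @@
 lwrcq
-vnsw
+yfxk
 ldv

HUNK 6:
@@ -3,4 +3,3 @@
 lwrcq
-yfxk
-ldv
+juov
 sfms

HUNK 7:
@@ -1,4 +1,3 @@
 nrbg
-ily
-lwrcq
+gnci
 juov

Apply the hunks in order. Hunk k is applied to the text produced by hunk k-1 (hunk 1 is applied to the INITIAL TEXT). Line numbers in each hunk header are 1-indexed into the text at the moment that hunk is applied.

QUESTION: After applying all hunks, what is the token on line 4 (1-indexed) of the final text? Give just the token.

Answer: sfms

Derivation:
Hunk 1: at line 3 remove [cnkjc] add [drdh] -> 6 lines: nrbg akj zlfq drdh yzgj sfms
Hunk 2: at line 1 remove [zlfq,drdh] add [kgje] -> 5 lines: nrbg akj kgje yzgj sfms
Hunk 3: at line 1 remove [akj,kgje,yzgj] add [hhw,ldv] -> 4 lines: nrbg hhw ldv sfms
Hunk 4: at line 1 remove [hhw] add [ily,lwrcq,vnsw] -> 6 lines: nrbg ily lwrcq vnsw ldv sfms
Hunk 5: at line 3 remove [vnsw] add [yfxk] -> 6 lines: nrbg ily lwrcq yfxk ldv sfms
Hunk 6: at line 3 remove [yfxk,ldv] add [juov] -> 5 lines: nrbg ily lwrcq juov sfms
Hunk 7: at line 1 remove [ily,lwrcq] add [gnci] -> 4 lines: nrbg gnci juov sfms
Final line 4: sfms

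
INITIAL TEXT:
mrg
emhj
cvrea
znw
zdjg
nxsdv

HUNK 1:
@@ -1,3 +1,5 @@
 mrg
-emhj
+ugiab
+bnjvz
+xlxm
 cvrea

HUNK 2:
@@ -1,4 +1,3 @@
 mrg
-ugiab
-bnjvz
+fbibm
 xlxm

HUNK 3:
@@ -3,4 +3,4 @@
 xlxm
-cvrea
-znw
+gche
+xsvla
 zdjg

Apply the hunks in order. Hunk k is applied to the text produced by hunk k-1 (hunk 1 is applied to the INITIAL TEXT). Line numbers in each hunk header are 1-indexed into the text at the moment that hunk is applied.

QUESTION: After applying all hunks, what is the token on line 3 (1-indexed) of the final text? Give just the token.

Hunk 1: at line 1 remove [emhj] add [ugiab,bnjvz,xlxm] -> 8 lines: mrg ugiab bnjvz xlxm cvrea znw zdjg nxsdv
Hunk 2: at line 1 remove [ugiab,bnjvz] add [fbibm] -> 7 lines: mrg fbibm xlxm cvrea znw zdjg nxsdv
Hunk 3: at line 3 remove [cvrea,znw] add [gche,xsvla] -> 7 lines: mrg fbibm xlxm gche xsvla zdjg nxsdv
Final line 3: xlxm

Answer: xlxm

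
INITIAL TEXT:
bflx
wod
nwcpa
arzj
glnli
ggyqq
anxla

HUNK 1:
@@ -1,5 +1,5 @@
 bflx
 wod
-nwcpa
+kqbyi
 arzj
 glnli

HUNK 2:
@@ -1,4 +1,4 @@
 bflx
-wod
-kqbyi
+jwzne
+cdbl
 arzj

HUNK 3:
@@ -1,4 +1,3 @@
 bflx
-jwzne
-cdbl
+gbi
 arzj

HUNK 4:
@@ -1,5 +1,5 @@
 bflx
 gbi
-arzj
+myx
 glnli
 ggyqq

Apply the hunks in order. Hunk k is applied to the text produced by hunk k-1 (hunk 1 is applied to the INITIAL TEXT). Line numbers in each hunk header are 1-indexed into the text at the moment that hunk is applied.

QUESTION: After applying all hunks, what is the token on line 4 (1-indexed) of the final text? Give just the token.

Answer: glnli

Derivation:
Hunk 1: at line 1 remove [nwcpa] add [kqbyi] -> 7 lines: bflx wod kqbyi arzj glnli ggyqq anxla
Hunk 2: at line 1 remove [wod,kqbyi] add [jwzne,cdbl] -> 7 lines: bflx jwzne cdbl arzj glnli ggyqq anxla
Hunk 3: at line 1 remove [jwzne,cdbl] add [gbi] -> 6 lines: bflx gbi arzj glnli ggyqq anxla
Hunk 4: at line 1 remove [arzj] add [myx] -> 6 lines: bflx gbi myx glnli ggyqq anxla
Final line 4: glnli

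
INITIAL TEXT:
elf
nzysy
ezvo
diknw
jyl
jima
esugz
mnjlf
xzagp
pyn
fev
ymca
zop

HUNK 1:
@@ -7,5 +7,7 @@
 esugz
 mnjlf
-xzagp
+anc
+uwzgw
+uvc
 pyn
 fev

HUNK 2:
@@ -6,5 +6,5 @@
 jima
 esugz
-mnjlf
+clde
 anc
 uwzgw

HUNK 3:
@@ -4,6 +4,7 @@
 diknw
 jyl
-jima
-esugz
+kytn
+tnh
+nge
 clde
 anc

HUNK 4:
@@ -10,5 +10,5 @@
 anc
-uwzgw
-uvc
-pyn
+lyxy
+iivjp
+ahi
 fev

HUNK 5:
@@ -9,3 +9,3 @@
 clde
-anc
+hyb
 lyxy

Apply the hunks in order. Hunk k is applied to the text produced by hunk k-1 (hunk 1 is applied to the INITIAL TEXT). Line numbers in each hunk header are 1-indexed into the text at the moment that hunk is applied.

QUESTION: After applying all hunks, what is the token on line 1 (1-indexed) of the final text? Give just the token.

Hunk 1: at line 7 remove [xzagp] add [anc,uwzgw,uvc] -> 15 lines: elf nzysy ezvo diknw jyl jima esugz mnjlf anc uwzgw uvc pyn fev ymca zop
Hunk 2: at line 6 remove [mnjlf] add [clde] -> 15 lines: elf nzysy ezvo diknw jyl jima esugz clde anc uwzgw uvc pyn fev ymca zop
Hunk 3: at line 4 remove [jima,esugz] add [kytn,tnh,nge] -> 16 lines: elf nzysy ezvo diknw jyl kytn tnh nge clde anc uwzgw uvc pyn fev ymca zop
Hunk 4: at line 10 remove [uwzgw,uvc,pyn] add [lyxy,iivjp,ahi] -> 16 lines: elf nzysy ezvo diknw jyl kytn tnh nge clde anc lyxy iivjp ahi fev ymca zop
Hunk 5: at line 9 remove [anc] add [hyb] -> 16 lines: elf nzysy ezvo diknw jyl kytn tnh nge clde hyb lyxy iivjp ahi fev ymca zop
Final line 1: elf

Answer: elf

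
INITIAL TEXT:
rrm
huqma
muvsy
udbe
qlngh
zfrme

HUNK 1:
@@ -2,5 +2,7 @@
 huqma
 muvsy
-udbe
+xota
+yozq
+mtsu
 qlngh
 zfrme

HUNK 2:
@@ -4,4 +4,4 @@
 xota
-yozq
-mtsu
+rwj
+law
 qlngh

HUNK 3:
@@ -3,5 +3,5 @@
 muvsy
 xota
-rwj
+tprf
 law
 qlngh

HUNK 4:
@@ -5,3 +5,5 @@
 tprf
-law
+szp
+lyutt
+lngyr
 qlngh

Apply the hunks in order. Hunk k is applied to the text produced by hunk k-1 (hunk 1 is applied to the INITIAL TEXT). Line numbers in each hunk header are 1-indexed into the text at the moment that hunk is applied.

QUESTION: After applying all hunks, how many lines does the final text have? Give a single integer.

Answer: 10

Derivation:
Hunk 1: at line 2 remove [udbe] add [xota,yozq,mtsu] -> 8 lines: rrm huqma muvsy xota yozq mtsu qlngh zfrme
Hunk 2: at line 4 remove [yozq,mtsu] add [rwj,law] -> 8 lines: rrm huqma muvsy xota rwj law qlngh zfrme
Hunk 3: at line 3 remove [rwj] add [tprf] -> 8 lines: rrm huqma muvsy xota tprf law qlngh zfrme
Hunk 4: at line 5 remove [law] add [szp,lyutt,lngyr] -> 10 lines: rrm huqma muvsy xota tprf szp lyutt lngyr qlngh zfrme
Final line count: 10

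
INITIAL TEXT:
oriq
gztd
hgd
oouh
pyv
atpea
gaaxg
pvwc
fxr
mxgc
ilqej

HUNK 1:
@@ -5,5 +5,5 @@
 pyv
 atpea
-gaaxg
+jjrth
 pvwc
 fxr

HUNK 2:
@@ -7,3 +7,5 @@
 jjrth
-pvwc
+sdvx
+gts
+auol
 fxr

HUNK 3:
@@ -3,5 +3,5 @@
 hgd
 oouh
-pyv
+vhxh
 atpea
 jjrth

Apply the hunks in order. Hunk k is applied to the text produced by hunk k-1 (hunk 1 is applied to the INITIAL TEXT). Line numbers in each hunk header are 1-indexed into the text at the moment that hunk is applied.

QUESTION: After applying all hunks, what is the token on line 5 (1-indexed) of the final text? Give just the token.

Hunk 1: at line 5 remove [gaaxg] add [jjrth] -> 11 lines: oriq gztd hgd oouh pyv atpea jjrth pvwc fxr mxgc ilqej
Hunk 2: at line 7 remove [pvwc] add [sdvx,gts,auol] -> 13 lines: oriq gztd hgd oouh pyv atpea jjrth sdvx gts auol fxr mxgc ilqej
Hunk 3: at line 3 remove [pyv] add [vhxh] -> 13 lines: oriq gztd hgd oouh vhxh atpea jjrth sdvx gts auol fxr mxgc ilqej
Final line 5: vhxh

Answer: vhxh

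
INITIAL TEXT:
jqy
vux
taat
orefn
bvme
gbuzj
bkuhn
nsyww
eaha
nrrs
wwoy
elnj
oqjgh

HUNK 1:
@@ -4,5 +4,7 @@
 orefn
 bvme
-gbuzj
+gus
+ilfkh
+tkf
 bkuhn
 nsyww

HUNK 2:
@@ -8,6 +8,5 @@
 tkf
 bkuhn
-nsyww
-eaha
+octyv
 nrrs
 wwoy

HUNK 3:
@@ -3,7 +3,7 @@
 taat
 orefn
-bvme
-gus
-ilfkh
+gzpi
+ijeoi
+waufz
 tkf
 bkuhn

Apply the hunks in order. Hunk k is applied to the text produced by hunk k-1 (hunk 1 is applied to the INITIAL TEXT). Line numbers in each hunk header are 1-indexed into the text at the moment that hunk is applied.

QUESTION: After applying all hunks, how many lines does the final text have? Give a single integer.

Hunk 1: at line 4 remove [gbuzj] add [gus,ilfkh,tkf] -> 15 lines: jqy vux taat orefn bvme gus ilfkh tkf bkuhn nsyww eaha nrrs wwoy elnj oqjgh
Hunk 2: at line 8 remove [nsyww,eaha] add [octyv] -> 14 lines: jqy vux taat orefn bvme gus ilfkh tkf bkuhn octyv nrrs wwoy elnj oqjgh
Hunk 3: at line 3 remove [bvme,gus,ilfkh] add [gzpi,ijeoi,waufz] -> 14 lines: jqy vux taat orefn gzpi ijeoi waufz tkf bkuhn octyv nrrs wwoy elnj oqjgh
Final line count: 14

Answer: 14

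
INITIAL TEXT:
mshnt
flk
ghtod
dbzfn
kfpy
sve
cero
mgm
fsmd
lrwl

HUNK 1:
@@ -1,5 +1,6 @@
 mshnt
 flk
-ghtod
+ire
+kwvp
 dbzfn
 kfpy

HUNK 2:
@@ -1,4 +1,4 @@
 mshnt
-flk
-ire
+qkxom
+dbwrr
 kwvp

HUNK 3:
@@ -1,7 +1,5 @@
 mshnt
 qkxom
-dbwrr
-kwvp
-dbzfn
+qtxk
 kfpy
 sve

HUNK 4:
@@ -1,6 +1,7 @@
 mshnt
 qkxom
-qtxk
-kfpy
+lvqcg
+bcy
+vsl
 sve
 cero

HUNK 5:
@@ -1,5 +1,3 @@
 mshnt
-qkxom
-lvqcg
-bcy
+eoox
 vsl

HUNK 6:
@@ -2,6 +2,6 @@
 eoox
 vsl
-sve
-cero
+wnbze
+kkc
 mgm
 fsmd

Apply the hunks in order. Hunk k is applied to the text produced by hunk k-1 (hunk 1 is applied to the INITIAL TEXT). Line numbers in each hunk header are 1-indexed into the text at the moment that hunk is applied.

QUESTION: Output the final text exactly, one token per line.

Answer: mshnt
eoox
vsl
wnbze
kkc
mgm
fsmd
lrwl

Derivation:
Hunk 1: at line 1 remove [ghtod] add [ire,kwvp] -> 11 lines: mshnt flk ire kwvp dbzfn kfpy sve cero mgm fsmd lrwl
Hunk 2: at line 1 remove [flk,ire] add [qkxom,dbwrr] -> 11 lines: mshnt qkxom dbwrr kwvp dbzfn kfpy sve cero mgm fsmd lrwl
Hunk 3: at line 1 remove [dbwrr,kwvp,dbzfn] add [qtxk] -> 9 lines: mshnt qkxom qtxk kfpy sve cero mgm fsmd lrwl
Hunk 4: at line 1 remove [qtxk,kfpy] add [lvqcg,bcy,vsl] -> 10 lines: mshnt qkxom lvqcg bcy vsl sve cero mgm fsmd lrwl
Hunk 5: at line 1 remove [qkxom,lvqcg,bcy] add [eoox] -> 8 lines: mshnt eoox vsl sve cero mgm fsmd lrwl
Hunk 6: at line 2 remove [sve,cero] add [wnbze,kkc] -> 8 lines: mshnt eoox vsl wnbze kkc mgm fsmd lrwl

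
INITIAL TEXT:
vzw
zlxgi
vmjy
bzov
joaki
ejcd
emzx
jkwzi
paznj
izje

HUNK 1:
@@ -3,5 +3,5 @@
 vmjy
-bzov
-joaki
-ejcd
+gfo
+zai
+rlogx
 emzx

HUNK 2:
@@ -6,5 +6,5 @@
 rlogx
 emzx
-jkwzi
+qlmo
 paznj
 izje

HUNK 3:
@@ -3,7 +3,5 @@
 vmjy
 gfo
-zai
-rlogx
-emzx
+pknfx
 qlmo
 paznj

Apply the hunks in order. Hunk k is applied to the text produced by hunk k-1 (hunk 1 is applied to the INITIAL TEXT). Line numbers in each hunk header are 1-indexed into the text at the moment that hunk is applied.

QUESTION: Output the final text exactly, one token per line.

Answer: vzw
zlxgi
vmjy
gfo
pknfx
qlmo
paznj
izje

Derivation:
Hunk 1: at line 3 remove [bzov,joaki,ejcd] add [gfo,zai,rlogx] -> 10 lines: vzw zlxgi vmjy gfo zai rlogx emzx jkwzi paznj izje
Hunk 2: at line 6 remove [jkwzi] add [qlmo] -> 10 lines: vzw zlxgi vmjy gfo zai rlogx emzx qlmo paznj izje
Hunk 3: at line 3 remove [zai,rlogx,emzx] add [pknfx] -> 8 lines: vzw zlxgi vmjy gfo pknfx qlmo paznj izje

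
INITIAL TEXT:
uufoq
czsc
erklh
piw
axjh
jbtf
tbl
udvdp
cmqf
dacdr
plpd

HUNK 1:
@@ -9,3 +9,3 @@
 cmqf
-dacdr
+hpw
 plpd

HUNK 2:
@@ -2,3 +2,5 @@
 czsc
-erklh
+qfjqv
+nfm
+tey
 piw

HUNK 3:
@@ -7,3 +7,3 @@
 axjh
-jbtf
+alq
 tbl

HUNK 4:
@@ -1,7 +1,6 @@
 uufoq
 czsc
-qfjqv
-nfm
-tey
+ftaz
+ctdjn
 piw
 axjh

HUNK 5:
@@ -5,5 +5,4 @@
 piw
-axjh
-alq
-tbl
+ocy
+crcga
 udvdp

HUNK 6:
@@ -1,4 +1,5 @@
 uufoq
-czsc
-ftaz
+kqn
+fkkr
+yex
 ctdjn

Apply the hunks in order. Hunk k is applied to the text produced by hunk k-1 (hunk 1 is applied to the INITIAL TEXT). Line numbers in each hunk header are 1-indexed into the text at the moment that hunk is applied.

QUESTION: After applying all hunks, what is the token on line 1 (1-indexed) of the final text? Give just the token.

Answer: uufoq

Derivation:
Hunk 1: at line 9 remove [dacdr] add [hpw] -> 11 lines: uufoq czsc erklh piw axjh jbtf tbl udvdp cmqf hpw plpd
Hunk 2: at line 2 remove [erklh] add [qfjqv,nfm,tey] -> 13 lines: uufoq czsc qfjqv nfm tey piw axjh jbtf tbl udvdp cmqf hpw plpd
Hunk 3: at line 7 remove [jbtf] add [alq] -> 13 lines: uufoq czsc qfjqv nfm tey piw axjh alq tbl udvdp cmqf hpw plpd
Hunk 4: at line 1 remove [qfjqv,nfm,tey] add [ftaz,ctdjn] -> 12 lines: uufoq czsc ftaz ctdjn piw axjh alq tbl udvdp cmqf hpw plpd
Hunk 5: at line 5 remove [axjh,alq,tbl] add [ocy,crcga] -> 11 lines: uufoq czsc ftaz ctdjn piw ocy crcga udvdp cmqf hpw plpd
Hunk 6: at line 1 remove [czsc,ftaz] add [kqn,fkkr,yex] -> 12 lines: uufoq kqn fkkr yex ctdjn piw ocy crcga udvdp cmqf hpw plpd
Final line 1: uufoq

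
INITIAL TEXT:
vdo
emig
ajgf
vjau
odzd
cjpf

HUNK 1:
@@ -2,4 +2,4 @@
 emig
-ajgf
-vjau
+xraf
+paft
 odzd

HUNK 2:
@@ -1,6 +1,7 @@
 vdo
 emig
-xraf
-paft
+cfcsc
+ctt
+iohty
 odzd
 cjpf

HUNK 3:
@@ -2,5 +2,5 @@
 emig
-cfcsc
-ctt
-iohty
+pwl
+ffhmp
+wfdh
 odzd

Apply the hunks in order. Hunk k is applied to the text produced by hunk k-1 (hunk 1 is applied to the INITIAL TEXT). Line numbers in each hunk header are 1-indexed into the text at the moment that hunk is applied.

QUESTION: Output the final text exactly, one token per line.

Answer: vdo
emig
pwl
ffhmp
wfdh
odzd
cjpf

Derivation:
Hunk 1: at line 2 remove [ajgf,vjau] add [xraf,paft] -> 6 lines: vdo emig xraf paft odzd cjpf
Hunk 2: at line 1 remove [xraf,paft] add [cfcsc,ctt,iohty] -> 7 lines: vdo emig cfcsc ctt iohty odzd cjpf
Hunk 3: at line 2 remove [cfcsc,ctt,iohty] add [pwl,ffhmp,wfdh] -> 7 lines: vdo emig pwl ffhmp wfdh odzd cjpf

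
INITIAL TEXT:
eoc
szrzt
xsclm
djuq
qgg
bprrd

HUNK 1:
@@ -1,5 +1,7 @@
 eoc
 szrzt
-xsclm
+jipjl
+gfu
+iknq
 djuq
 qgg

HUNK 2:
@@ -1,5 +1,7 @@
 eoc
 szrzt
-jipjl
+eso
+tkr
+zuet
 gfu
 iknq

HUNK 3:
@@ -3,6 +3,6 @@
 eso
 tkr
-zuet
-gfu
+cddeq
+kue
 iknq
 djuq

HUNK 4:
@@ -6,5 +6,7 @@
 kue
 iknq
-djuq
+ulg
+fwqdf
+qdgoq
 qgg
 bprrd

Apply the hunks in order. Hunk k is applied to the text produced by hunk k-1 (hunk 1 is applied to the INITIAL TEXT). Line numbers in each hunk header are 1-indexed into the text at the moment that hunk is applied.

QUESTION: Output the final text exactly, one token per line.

Hunk 1: at line 1 remove [xsclm] add [jipjl,gfu,iknq] -> 8 lines: eoc szrzt jipjl gfu iknq djuq qgg bprrd
Hunk 2: at line 1 remove [jipjl] add [eso,tkr,zuet] -> 10 lines: eoc szrzt eso tkr zuet gfu iknq djuq qgg bprrd
Hunk 3: at line 3 remove [zuet,gfu] add [cddeq,kue] -> 10 lines: eoc szrzt eso tkr cddeq kue iknq djuq qgg bprrd
Hunk 4: at line 6 remove [djuq] add [ulg,fwqdf,qdgoq] -> 12 lines: eoc szrzt eso tkr cddeq kue iknq ulg fwqdf qdgoq qgg bprrd

Answer: eoc
szrzt
eso
tkr
cddeq
kue
iknq
ulg
fwqdf
qdgoq
qgg
bprrd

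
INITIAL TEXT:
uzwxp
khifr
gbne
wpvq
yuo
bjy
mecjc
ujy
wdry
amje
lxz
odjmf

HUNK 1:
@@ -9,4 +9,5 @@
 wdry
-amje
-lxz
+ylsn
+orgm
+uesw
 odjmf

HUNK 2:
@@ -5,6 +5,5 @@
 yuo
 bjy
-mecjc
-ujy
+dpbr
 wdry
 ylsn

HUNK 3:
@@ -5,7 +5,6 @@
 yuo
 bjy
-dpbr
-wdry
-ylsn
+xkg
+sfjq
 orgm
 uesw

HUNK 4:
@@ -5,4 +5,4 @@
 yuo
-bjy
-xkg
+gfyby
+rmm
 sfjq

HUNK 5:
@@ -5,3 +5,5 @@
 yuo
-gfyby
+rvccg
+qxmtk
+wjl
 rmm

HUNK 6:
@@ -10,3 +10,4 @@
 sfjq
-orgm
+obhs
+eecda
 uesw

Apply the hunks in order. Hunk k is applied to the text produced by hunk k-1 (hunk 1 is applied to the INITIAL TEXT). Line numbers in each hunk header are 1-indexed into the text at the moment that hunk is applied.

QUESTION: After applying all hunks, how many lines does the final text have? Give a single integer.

Hunk 1: at line 9 remove [amje,lxz] add [ylsn,orgm,uesw] -> 13 lines: uzwxp khifr gbne wpvq yuo bjy mecjc ujy wdry ylsn orgm uesw odjmf
Hunk 2: at line 5 remove [mecjc,ujy] add [dpbr] -> 12 lines: uzwxp khifr gbne wpvq yuo bjy dpbr wdry ylsn orgm uesw odjmf
Hunk 3: at line 5 remove [dpbr,wdry,ylsn] add [xkg,sfjq] -> 11 lines: uzwxp khifr gbne wpvq yuo bjy xkg sfjq orgm uesw odjmf
Hunk 4: at line 5 remove [bjy,xkg] add [gfyby,rmm] -> 11 lines: uzwxp khifr gbne wpvq yuo gfyby rmm sfjq orgm uesw odjmf
Hunk 5: at line 5 remove [gfyby] add [rvccg,qxmtk,wjl] -> 13 lines: uzwxp khifr gbne wpvq yuo rvccg qxmtk wjl rmm sfjq orgm uesw odjmf
Hunk 6: at line 10 remove [orgm] add [obhs,eecda] -> 14 lines: uzwxp khifr gbne wpvq yuo rvccg qxmtk wjl rmm sfjq obhs eecda uesw odjmf
Final line count: 14

Answer: 14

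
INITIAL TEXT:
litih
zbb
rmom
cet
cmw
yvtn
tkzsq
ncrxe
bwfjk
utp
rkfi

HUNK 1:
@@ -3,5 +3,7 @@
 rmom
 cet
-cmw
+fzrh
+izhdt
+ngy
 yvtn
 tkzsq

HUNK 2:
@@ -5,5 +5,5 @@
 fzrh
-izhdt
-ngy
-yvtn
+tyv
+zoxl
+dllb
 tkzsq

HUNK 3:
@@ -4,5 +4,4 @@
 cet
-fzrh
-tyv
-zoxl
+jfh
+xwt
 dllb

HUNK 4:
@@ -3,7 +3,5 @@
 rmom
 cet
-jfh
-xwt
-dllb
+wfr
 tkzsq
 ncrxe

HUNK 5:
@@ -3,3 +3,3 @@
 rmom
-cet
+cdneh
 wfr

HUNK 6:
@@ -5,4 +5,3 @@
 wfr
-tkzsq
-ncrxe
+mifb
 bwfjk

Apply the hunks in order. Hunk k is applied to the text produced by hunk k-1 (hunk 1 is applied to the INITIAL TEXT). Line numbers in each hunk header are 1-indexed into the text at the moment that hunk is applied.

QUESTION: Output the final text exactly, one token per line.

Hunk 1: at line 3 remove [cmw] add [fzrh,izhdt,ngy] -> 13 lines: litih zbb rmom cet fzrh izhdt ngy yvtn tkzsq ncrxe bwfjk utp rkfi
Hunk 2: at line 5 remove [izhdt,ngy,yvtn] add [tyv,zoxl,dllb] -> 13 lines: litih zbb rmom cet fzrh tyv zoxl dllb tkzsq ncrxe bwfjk utp rkfi
Hunk 3: at line 4 remove [fzrh,tyv,zoxl] add [jfh,xwt] -> 12 lines: litih zbb rmom cet jfh xwt dllb tkzsq ncrxe bwfjk utp rkfi
Hunk 4: at line 3 remove [jfh,xwt,dllb] add [wfr] -> 10 lines: litih zbb rmom cet wfr tkzsq ncrxe bwfjk utp rkfi
Hunk 5: at line 3 remove [cet] add [cdneh] -> 10 lines: litih zbb rmom cdneh wfr tkzsq ncrxe bwfjk utp rkfi
Hunk 6: at line 5 remove [tkzsq,ncrxe] add [mifb] -> 9 lines: litih zbb rmom cdneh wfr mifb bwfjk utp rkfi

Answer: litih
zbb
rmom
cdneh
wfr
mifb
bwfjk
utp
rkfi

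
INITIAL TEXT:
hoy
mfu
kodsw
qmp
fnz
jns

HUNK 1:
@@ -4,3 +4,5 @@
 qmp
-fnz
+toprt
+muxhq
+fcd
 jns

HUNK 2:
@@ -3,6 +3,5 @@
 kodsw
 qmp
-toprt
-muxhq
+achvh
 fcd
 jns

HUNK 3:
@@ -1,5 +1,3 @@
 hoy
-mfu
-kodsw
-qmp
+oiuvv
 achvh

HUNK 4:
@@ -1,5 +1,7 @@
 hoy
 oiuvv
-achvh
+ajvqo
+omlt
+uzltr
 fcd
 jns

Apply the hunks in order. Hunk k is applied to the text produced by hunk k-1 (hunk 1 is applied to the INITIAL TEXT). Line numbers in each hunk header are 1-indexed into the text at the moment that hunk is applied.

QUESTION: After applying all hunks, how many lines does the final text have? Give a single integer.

Hunk 1: at line 4 remove [fnz] add [toprt,muxhq,fcd] -> 8 lines: hoy mfu kodsw qmp toprt muxhq fcd jns
Hunk 2: at line 3 remove [toprt,muxhq] add [achvh] -> 7 lines: hoy mfu kodsw qmp achvh fcd jns
Hunk 3: at line 1 remove [mfu,kodsw,qmp] add [oiuvv] -> 5 lines: hoy oiuvv achvh fcd jns
Hunk 4: at line 1 remove [achvh] add [ajvqo,omlt,uzltr] -> 7 lines: hoy oiuvv ajvqo omlt uzltr fcd jns
Final line count: 7

Answer: 7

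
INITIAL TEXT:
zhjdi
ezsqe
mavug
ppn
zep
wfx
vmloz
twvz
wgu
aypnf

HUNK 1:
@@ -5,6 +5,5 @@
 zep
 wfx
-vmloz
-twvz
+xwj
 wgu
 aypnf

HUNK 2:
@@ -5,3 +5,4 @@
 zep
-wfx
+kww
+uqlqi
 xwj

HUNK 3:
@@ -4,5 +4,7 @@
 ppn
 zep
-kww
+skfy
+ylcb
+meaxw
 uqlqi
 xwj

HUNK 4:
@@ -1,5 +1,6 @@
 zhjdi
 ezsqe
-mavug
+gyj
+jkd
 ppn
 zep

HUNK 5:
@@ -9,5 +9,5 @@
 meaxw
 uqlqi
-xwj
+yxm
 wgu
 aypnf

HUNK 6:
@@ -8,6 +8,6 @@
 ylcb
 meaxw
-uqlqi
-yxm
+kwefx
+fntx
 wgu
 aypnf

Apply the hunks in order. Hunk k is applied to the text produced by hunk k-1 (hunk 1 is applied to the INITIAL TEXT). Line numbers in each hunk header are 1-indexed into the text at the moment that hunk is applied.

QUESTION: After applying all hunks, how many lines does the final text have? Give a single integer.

Answer: 13

Derivation:
Hunk 1: at line 5 remove [vmloz,twvz] add [xwj] -> 9 lines: zhjdi ezsqe mavug ppn zep wfx xwj wgu aypnf
Hunk 2: at line 5 remove [wfx] add [kww,uqlqi] -> 10 lines: zhjdi ezsqe mavug ppn zep kww uqlqi xwj wgu aypnf
Hunk 3: at line 4 remove [kww] add [skfy,ylcb,meaxw] -> 12 lines: zhjdi ezsqe mavug ppn zep skfy ylcb meaxw uqlqi xwj wgu aypnf
Hunk 4: at line 1 remove [mavug] add [gyj,jkd] -> 13 lines: zhjdi ezsqe gyj jkd ppn zep skfy ylcb meaxw uqlqi xwj wgu aypnf
Hunk 5: at line 9 remove [xwj] add [yxm] -> 13 lines: zhjdi ezsqe gyj jkd ppn zep skfy ylcb meaxw uqlqi yxm wgu aypnf
Hunk 6: at line 8 remove [uqlqi,yxm] add [kwefx,fntx] -> 13 lines: zhjdi ezsqe gyj jkd ppn zep skfy ylcb meaxw kwefx fntx wgu aypnf
Final line count: 13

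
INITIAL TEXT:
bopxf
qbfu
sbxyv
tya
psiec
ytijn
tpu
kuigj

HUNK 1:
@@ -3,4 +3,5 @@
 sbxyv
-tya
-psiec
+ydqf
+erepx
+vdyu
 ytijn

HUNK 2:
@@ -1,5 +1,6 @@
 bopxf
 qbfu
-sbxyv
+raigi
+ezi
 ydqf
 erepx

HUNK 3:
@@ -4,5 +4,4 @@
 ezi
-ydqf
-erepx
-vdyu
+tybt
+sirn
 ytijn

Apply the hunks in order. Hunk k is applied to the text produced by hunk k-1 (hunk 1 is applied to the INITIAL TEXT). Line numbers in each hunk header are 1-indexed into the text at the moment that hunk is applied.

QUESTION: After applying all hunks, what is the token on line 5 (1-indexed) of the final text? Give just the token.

Answer: tybt

Derivation:
Hunk 1: at line 3 remove [tya,psiec] add [ydqf,erepx,vdyu] -> 9 lines: bopxf qbfu sbxyv ydqf erepx vdyu ytijn tpu kuigj
Hunk 2: at line 1 remove [sbxyv] add [raigi,ezi] -> 10 lines: bopxf qbfu raigi ezi ydqf erepx vdyu ytijn tpu kuigj
Hunk 3: at line 4 remove [ydqf,erepx,vdyu] add [tybt,sirn] -> 9 lines: bopxf qbfu raigi ezi tybt sirn ytijn tpu kuigj
Final line 5: tybt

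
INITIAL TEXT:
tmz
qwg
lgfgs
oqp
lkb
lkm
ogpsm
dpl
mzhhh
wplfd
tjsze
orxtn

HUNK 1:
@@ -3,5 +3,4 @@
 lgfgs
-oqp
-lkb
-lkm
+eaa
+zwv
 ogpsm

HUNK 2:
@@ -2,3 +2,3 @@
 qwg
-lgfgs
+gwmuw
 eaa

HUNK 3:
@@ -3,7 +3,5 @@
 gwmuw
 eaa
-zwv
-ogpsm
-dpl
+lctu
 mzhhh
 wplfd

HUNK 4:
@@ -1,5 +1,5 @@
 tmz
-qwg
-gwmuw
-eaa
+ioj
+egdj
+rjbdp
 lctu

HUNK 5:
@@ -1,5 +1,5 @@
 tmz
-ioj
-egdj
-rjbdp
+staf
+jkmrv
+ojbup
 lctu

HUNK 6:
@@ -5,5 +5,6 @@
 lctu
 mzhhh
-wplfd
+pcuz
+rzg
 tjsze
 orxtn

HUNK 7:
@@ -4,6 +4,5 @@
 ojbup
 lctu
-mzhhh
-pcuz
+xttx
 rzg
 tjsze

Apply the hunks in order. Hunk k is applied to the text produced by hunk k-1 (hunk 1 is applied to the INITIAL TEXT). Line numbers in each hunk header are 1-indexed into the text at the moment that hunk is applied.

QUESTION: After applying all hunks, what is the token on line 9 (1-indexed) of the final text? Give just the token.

Hunk 1: at line 3 remove [oqp,lkb,lkm] add [eaa,zwv] -> 11 lines: tmz qwg lgfgs eaa zwv ogpsm dpl mzhhh wplfd tjsze orxtn
Hunk 2: at line 2 remove [lgfgs] add [gwmuw] -> 11 lines: tmz qwg gwmuw eaa zwv ogpsm dpl mzhhh wplfd tjsze orxtn
Hunk 3: at line 3 remove [zwv,ogpsm,dpl] add [lctu] -> 9 lines: tmz qwg gwmuw eaa lctu mzhhh wplfd tjsze orxtn
Hunk 4: at line 1 remove [qwg,gwmuw,eaa] add [ioj,egdj,rjbdp] -> 9 lines: tmz ioj egdj rjbdp lctu mzhhh wplfd tjsze orxtn
Hunk 5: at line 1 remove [ioj,egdj,rjbdp] add [staf,jkmrv,ojbup] -> 9 lines: tmz staf jkmrv ojbup lctu mzhhh wplfd tjsze orxtn
Hunk 6: at line 5 remove [wplfd] add [pcuz,rzg] -> 10 lines: tmz staf jkmrv ojbup lctu mzhhh pcuz rzg tjsze orxtn
Hunk 7: at line 4 remove [mzhhh,pcuz] add [xttx] -> 9 lines: tmz staf jkmrv ojbup lctu xttx rzg tjsze orxtn
Final line 9: orxtn

Answer: orxtn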